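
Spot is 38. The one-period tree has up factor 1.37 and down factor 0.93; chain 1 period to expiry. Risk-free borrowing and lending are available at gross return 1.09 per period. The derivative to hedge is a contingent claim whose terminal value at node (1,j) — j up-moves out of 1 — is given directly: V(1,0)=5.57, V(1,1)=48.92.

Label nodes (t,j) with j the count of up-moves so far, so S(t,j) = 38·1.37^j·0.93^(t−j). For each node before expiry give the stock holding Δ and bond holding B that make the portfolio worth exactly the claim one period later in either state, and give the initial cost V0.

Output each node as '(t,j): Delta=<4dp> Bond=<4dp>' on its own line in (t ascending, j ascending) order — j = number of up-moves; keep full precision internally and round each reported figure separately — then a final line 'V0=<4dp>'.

(0,0): Delta=2.5927 Bond=-78.9506
V0=19.5721

Risk-neutral probability p* = (R−d)/(u−d) = (1.09−0.93)/(1.37−0.93) = 0.3636.
Terminal values V(1,·): V(1,0)=5.5700, V(1,1)=48.9200
(0,0): S=38.0000. Δ = (V_up−V_dn)/(S_up−S_dn) = (48.9200−5.5700)/(52.0600−35.3400) = 2.5927. V = [p*·48.9200 + (1−p*)·5.5700]/1.09 = 19.5721. B = V − Δ·S = -78.9506.
Check: Δ(0,0)·S0 + B(0,0) = 19.5721 = V0.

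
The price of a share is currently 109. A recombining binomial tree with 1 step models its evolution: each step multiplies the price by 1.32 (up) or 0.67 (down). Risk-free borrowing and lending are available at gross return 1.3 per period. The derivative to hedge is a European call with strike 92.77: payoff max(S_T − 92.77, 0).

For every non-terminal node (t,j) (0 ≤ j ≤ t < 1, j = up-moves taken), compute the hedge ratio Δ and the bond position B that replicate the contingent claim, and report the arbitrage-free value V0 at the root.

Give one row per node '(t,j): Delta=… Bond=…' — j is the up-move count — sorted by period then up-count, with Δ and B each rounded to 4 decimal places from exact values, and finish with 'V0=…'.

(0,0): Delta=0.7214 Bond=-40.5251
V0=38.1057

Risk-neutral probability p* = (R−d)/(u−d) = (1.3−0.67)/(1.32−0.67) = 0.9692.
Payoff layer (t=1): V(1,0)=0.0000, V(1,1)=51.1100
  t=0,j=0: stock 109.0000 → up 143.8800 (V=51.1100), down 73.0300 (V=0.0000). Price 38.1057; hedge Δ=0.7214, bond B=-40.5251.
Root portfolio cost Δ·109+B reproduces V0=38.1057.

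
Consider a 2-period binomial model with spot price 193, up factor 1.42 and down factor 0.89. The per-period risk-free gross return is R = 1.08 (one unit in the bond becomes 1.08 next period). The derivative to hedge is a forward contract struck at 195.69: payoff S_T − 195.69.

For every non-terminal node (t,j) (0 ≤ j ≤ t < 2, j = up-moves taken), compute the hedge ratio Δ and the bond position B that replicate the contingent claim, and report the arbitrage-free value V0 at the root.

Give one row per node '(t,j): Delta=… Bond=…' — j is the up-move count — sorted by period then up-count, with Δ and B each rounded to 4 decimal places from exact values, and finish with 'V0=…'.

(0,0): Delta=1.0000 Bond=-167.7726
(1,0): Delta=1.0000 Bond=-181.1944
(1,1): Delta=1.0000 Bond=-181.1944
V0=25.2274

Under the risk-neutral measure, an up-move has probability p* = (R−d)/(u−d) = 0.3585 and values discount at R = 1.08.
At expiry t=2: V(2,0)=-42.8147, V(2,1)=48.2234, V(2,2)=193.4752
(1,0): S=171.7700. Δ = (V_up−V_dn)/(S_up−S_dn) = (48.2234−-42.8147)/(243.9134−152.8753) = 1.0000. V = [p*·48.2234 + (1−p*)·-42.8147]/1.08 = -9.4244. B = V − Δ·S = -181.1944.
(1,1): S=274.0600. Δ = (V_up−V_dn)/(S_up−S_dn) = (193.4752−48.2234)/(389.1652−243.9134) = 1.0000. V = [p*·193.4752 + (1−p*)·48.2234]/1.08 = 92.8656. B = V − Δ·S = -181.1944.
(0,0): S=193.0000. Δ = (V_up−V_dn)/(S_up−S_dn) = (92.8656−-9.4244)/(274.0600−171.7700) = 1.0000. V = [p*·92.8656 + (1−p*)·-9.4244]/1.08 = 25.2274. B = V − Δ·S = -167.7726.
Self-financing check: at every node Δ·S+B equals the discounted successor values.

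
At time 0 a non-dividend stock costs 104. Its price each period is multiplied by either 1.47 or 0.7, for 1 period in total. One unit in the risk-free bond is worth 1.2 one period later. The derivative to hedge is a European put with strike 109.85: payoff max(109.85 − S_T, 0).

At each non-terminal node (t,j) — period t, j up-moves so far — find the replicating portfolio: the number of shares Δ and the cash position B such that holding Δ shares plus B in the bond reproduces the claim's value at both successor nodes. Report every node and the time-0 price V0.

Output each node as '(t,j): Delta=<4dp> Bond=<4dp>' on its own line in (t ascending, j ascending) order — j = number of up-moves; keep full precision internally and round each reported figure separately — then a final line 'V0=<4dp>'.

(0,0): Delta=-0.4627 Bond=58.9432
V0=10.8263

Under the risk-neutral measure, an up-move has probability p* = (R−d)/(u−d) = 0.6494 and values discount at R = 1.2.
Terminal values V(1,·): V(1,0)=37.0500, V(1,1)=0.0000
Node (0,0) S=104.0000: V=(p*·0.0000+(1−p*)·37.0500)/1.2=10.8263; Δ=(0.0000−37.0500)/(152.8800−72.8000)=-0.4627; B=V−Δ·S=58.9432
Check: Δ(0,0)·S0 + B(0,0) = 10.8263 = V0.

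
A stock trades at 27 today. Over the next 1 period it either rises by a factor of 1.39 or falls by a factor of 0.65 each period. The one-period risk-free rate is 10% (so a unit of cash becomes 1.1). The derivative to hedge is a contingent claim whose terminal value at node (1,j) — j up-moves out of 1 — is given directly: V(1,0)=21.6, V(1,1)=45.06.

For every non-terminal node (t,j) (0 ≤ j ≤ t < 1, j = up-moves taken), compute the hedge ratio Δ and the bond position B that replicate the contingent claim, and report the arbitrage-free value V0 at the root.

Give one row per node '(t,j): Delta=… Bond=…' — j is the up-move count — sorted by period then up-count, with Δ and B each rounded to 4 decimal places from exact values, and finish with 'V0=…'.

Since d<R<u, set p* = (R−d)/(u−d) = 0.6081; price each node as the discounted p*-expectation of its children.
At expiry t=1: V(1,0)=21.6000, V(1,1)=45.0600
Node (0,0) S=27.0000: V=(p*·45.0600+(1−p*)·21.6000)/1.1=32.6057; Δ=(45.0600−21.6000)/(37.5300−17.5500)=1.1742; B=V−Δ·S=0.9029
Self-financing check: at every node Δ·S+B equals the discounted successor values.

(0,0): Delta=1.1742 Bond=0.9029
V0=32.6057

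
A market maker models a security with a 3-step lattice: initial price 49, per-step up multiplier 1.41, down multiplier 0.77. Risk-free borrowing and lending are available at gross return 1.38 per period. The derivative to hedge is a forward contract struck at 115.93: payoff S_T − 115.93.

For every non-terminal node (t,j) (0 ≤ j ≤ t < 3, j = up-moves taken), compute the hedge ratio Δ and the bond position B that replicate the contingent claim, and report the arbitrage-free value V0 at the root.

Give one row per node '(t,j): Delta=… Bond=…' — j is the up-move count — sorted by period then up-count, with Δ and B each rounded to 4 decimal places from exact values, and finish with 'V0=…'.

The replicating-portfolio and risk-neutral prices coincide; use p* = (1.38−0.77)/(1.41−0.77) = 0.9531 for the latter.
Terminal values V(3,·): V(3,0)=-93.5599, V(3,1)=-74.9665, V(3,2)=-40.9190, V(3,3)=21.4278
Node (2,0) S=29.0521: V=(p*·-74.9665+(1−p*)·-93.5599)/1.38=-54.9551; Δ=(-74.9665−-93.5599)/(40.9635−22.3701)=1.0000; B=V−Δ·S=-84.0072
Node (2,1) S=53.1993: V=(p*·-40.9190+(1−p*)·-74.9665)/1.38=-30.8079; Δ=(-40.9190−-74.9665)/(75.0110−40.9635)=1.0000; B=V−Δ·S=-84.0072
Node (2,2) S=97.4169: V=(p*·21.4278+(1−p*)·-40.9190)/1.38=13.4097; Δ=(21.4278−-40.9190)/(137.3578−75.0110)=1.0000; B=V−Δ·S=-84.0072
Node (1,0) S=37.7300: V=(p*·-30.8079+(1−p*)·-54.9551)/1.38=-23.1448; Δ=(-30.8079−-54.9551)/(53.1993−29.0521)=1.0000; B=V−Δ·S=-60.8748
Node (1,1) S=69.0900: V=(p*·13.4097+(1−p*)·-30.8079)/1.38=8.2152; Δ=(13.4097−-30.8079)/(97.4169−53.1993)=1.0000; B=V−Δ·S=-60.8748
Node (0,0) S=49.0000: V=(p*·8.2152+(1−p*)·-23.1448)/1.38=4.8878; Δ=(8.2152−-23.1448)/(69.0900−37.7300)=1.0000; B=V−Δ·S=-44.1122
The time-0 hedge costs 4.8878, which is the no-arbitrage price.

(0,0): Delta=1.0000 Bond=-44.1122
(1,0): Delta=1.0000 Bond=-60.8748
(1,1): Delta=1.0000 Bond=-60.8748
(2,0): Delta=1.0000 Bond=-84.0072
(2,1): Delta=1.0000 Bond=-84.0072
(2,2): Delta=1.0000 Bond=-84.0072
V0=4.8878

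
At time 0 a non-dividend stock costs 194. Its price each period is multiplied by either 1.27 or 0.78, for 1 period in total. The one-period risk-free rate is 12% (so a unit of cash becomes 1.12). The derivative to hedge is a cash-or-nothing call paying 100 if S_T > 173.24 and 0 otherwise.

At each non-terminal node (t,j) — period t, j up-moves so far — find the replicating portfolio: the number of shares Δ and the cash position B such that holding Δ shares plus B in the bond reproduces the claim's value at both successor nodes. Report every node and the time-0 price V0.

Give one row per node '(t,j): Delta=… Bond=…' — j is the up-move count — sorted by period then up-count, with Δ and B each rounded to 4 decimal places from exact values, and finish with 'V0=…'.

(0,0): Delta=1.0520 Bond=-142.1283
V0=61.9534

The replicating-portfolio and risk-neutral prices coincide; use p* = (1.12−0.78)/(1.27−0.78) = 0.6939 for the latter.
Payoff layer (t=1): V(1,0)=0.0000, V(1,1)=100.0000
Node (0,0) S=194.0000: V=(p*·100.0000+(1−p*)·0.0000)/1.12=61.9534; Δ=(100.0000−0.0000)/(246.3800−151.3200)=1.0520; B=V−Δ·S=-142.1283
Check: Δ(0,0)·S0 + B(0,0) = 61.9534 = V0.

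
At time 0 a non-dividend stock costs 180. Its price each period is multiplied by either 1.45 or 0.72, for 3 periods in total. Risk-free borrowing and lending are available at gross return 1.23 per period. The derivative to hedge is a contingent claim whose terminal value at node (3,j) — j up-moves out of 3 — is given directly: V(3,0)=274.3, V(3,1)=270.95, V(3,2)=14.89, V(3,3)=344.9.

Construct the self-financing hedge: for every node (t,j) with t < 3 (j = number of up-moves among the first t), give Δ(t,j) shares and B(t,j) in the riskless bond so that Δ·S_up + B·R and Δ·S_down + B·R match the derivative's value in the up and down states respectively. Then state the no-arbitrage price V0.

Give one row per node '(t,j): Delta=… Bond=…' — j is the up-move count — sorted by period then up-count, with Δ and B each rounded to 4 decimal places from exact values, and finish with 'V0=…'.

Under the risk-neutral measure, an up-move has probability p* = (R−d)/(u−d) = 0.6986 and values discount at R = 1.23.
At expiry t=3: V(3,0)=274.3000, V(3,1)=270.9500, V(3,2)=14.8900, V(3,3)=344.9000
  t=2,j=0: stock 93.3120 → up 135.3024 (V=270.9500), down 67.1846 (V=274.3000). Price 221.1054; hedge Δ=-0.0492, bond B=225.6944.
  t=2,j=1: stock 187.9200 → up 272.4840 (V=14.8900), down 135.3024 (V=270.9500). Price 74.8445; hedge Δ=-1.8666, bond B=425.6116.
  t=2,j=2: stock 378.4500 → up 548.7525 (V=344.9000), down 272.4840 (V=14.8900). Price 199.5487; hedge Δ=1.1945, bond B=-252.5198.
  t=1,j=0: stock 129.6000 → up 187.9200 (V=74.8445), down 93.3120 (V=221.1054). Price 96.6855; hedge Δ=-1.5460, bond B=297.0428.
  t=1,j=1: stock 261.0000 → up 378.4500 (V=199.5487), down 187.9200 (V=74.8445). Price 131.6802; hedge Δ=0.6545, bond B=-39.1475.
  t=0,j=0: stock 180.0000 → up 261.0000 (V=131.6802), down 129.6000 (V=96.6855). Price 98.4828; hedge Δ=0.2663, bond B=50.5448.
Self-financing check: at every node Δ·S+B equals the discounted successor values.

(0,0): Delta=0.2663 Bond=50.5448
(1,0): Delta=-1.5460 Bond=297.0428
(1,1): Delta=0.6545 Bond=-39.1475
(2,0): Delta=-0.0492 Bond=225.6944
(2,1): Delta=-1.8666 Bond=425.6116
(2,2): Delta=1.1945 Bond=-252.5198
V0=98.4828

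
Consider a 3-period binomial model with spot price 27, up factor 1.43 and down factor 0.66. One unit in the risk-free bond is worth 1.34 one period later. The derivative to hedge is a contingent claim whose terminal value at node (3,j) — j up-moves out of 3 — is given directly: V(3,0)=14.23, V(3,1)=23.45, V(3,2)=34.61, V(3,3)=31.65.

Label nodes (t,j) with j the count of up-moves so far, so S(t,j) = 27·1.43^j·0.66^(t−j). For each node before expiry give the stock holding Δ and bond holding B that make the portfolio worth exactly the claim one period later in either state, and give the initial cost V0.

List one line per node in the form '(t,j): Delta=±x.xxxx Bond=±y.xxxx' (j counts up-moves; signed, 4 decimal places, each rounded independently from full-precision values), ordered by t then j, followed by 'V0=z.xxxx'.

(0,0): Delta=0.0033 Bond=13.2678
(1,0): Delta=0.5946 Bond=7.2405
(1,1): Delta=-0.0329 Bond=19.1736
(2,0): Delta=1.0181 Bond=4.7217
(2,1): Delta=0.5688 Bond=10.3614
(2,2): Delta=-0.0696 Bond=27.7217
V0=13.3556

No-arbitrage ⇒ martingale measure with p* = (R−d)/(u−d) = 0.8831.
Terminal payoffs: V(3,0)=14.2300, V(3,1)=23.4500, V(3,2)=34.6100, V(3,3)=31.6500
Node (2,0) S=11.7612: V=(p*·23.4500+(1−p*)·14.2300)/1.34=16.6958; Δ=(23.4500−14.2300)/(16.8185−7.7624)=1.0181; B=V−Δ·S=4.7217
Node (2,1) S=25.4826: V=(p*·34.6100+(1−p*)·23.4500)/1.34=24.8549; Δ=(34.6100−23.4500)/(36.4401−16.8185)=0.5688; B=V−Δ·S=10.3614
Node (2,2) S=55.2123: V=(p*·31.6500+(1−p*)·34.6100)/1.34=23.8776; Δ=(31.6500−34.6100)/(78.9536−36.4401)=-0.0696; B=V−Δ·S=27.7217
Node (1,0) S=17.8200: V=(p*·24.8549+(1−p*)·16.6958)/1.34=17.8368; Δ=(24.8549−16.6958)/(25.4826−11.7612)=0.5946; B=V−Δ·S=7.2405
Node (1,1) S=38.6100: V=(p*·23.8776+(1−p*)·24.8549)/1.34=17.9043; Δ=(23.8776−24.8549)/(55.2123−25.4826)=-0.0329; B=V−Δ·S=19.1736
Node (0,0) S=27.0000: V=(p*·17.9043+(1−p*)·17.8368)/1.34=13.3556; Δ=(17.9043−17.8368)/(38.6100−17.8200)=0.0033; B=V−Δ·S=13.2678
Self-financing check: at every node Δ·S+B equals the discounted successor values.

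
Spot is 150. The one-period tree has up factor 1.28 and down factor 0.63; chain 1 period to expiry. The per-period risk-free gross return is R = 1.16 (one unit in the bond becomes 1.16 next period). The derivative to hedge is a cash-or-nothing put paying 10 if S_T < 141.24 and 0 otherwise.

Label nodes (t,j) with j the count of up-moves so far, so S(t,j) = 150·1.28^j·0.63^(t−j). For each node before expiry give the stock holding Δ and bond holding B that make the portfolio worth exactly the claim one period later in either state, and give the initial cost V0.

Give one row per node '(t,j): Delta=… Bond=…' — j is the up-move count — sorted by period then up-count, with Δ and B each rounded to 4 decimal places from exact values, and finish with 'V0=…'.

(0,0): Delta=-0.1026 Bond=16.9761
V0=1.5915

Since d<R<u, set p* = (R−d)/(u−d) = 0.8154; price each node as the discounted p*-expectation of its children.
At expiry t=1: V(1,0)=10.0000, V(1,1)=0.0000
(0,0): S=150.0000. Δ = (V_up−V_dn)/(S_up−S_dn) = (0.0000−10.0000)/(192.0000−94.5000) = -0.1026. V = [p*·0.0000 + (1−p*)·10.0000]/1.16 = 1.5915. B = V − Δ·S = 16.9761.
Check: Δ(0,0)·S0 + B(0,0) = 1.5915 = V0.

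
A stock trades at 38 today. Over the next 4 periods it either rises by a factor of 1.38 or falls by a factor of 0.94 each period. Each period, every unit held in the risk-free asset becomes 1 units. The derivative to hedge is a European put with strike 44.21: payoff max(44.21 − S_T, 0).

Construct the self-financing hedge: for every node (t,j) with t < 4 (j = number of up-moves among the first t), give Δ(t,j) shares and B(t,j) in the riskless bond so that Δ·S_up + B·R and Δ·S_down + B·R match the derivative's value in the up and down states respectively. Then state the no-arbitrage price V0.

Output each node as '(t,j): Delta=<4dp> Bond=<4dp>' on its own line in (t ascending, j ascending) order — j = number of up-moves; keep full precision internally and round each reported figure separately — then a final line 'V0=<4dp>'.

No-arbitrage ⇒ martingale measure with p* = (R−d)/(u−d) = 0.1364.
Terminal values V(4,·): V(4,0)=14.5415, V(4,1)=0.6542, V(4,2)=0.0000, V(4,3)=0.0000, V(4,4)=0.0000
(3,0): S=31.5622. Δ = (V_up−V_dn)/(S_up−S_dn) = (0.6542−14.5415)/(43.5558−29.6685) = -1.0000. V = [p*·0.6542 + (1−p*)·14.5415]/1 = 12.6478. B = V − Δ·S = 44.2100.
(3,1): S=46.3360. Δ = (V_up−V_dn)/(S_up−S_dn) = (0.0000−0.6542)/(63.9437−43.5558) = -0.0321. V = [p*·0.0000 + (1−p*)·0.6542]/1 = 0.5650. B = V − Δ·S = 2.0517.
(3,2): S=68.0252. Δ = (V_up−V_dn)/(S_up−S_dn) = (0.0000−0.0000)/(93.8747−63.9437) = 0.0000. V = [p*·0.0000 + (1−p*)·0.0000]/1 = 0.0000. B = V − Δ·S = 0.0000.
(3,3): S=99.8667. Δ = (V_up−V_dn)/(S_up−S_dn) = (0.0000−0.0000)/(137.8161−93.8747) = 0.0000. V = [p*·0.0000 + (1−p*)·0.0000]/1 = 0.0000. B = V − Δ·S = 0.0000.
(2,0): S=33.5768. Δ = (V_up−V_dn)/(S_up−S_dn) = (0.5650−12.6478)/(46.3360−31.5622) = -0.8179. V = [p*·0.5650 + (1−p*)·12.6478]/1 = 11.0001. B = V − Δ·S = 38.4611.
(2,1): S=49.2936. Δ = (V_up−V_dn)/(S_up−S_dn) = (0.0000−0.5650)/(68.0252−46.3360) = -0.0260. V = [p*·0.0000 + (1−p*)·0.5650]/1 = 0.4879. B = V − Δ·S = 1.7719.
(2,2): S=72.3672. Δ = (V_up−V_dn)/(S_up−S_dn) = (0.0000−0.0000)/(99.8667−68.0252) = 0.0000. V = [p*·0.0000 + (1−p*)·0.0000]/1 = 0.0000. B = V − Δ·S = 0.0000.
(1,0): S=35.7200. Δ = (V_up−V_dn)/(S_up−S_dn) = (0.4879−11.0001)/(49.2936−33.5768) = -0.6689. V = [p*·0.4879 + (1−p*)·11.0001]/1 = 9.5667. B = V − Δ·S = 33.4581.
(1,1): S=52.4400. Δ = (V_up−V_dn)/(S_up−S_dn) = (0.0000−0.4879)/(72.3672−49.2936) = -0.0211. V = [p*·0.0000 + (1−p*)·0.4879]/1 = 0.4214. B = V − Δ·S = 1.5303.
(0,0): S=38.0000. Δ = (V_up−V_dn)/(S_up−S_dn) = (0.4214−9.5667)/(52.4400−35.7200) = -0.5470. V = [p*·0.4214 + (1−p*)·9.5667]/1 = 8.3196. B = V − Δ·S = 29.1043.
The time-0 hedge costs 8.3196, which is the no-arbitrage price.

(0,0): Delta=-0.5470 Bond=29.1043
(1,0): Delta=-0.6689 Bond=33.4581
(1,1): Delta=-0.0211 Bond=1.5303
(2,0): Delta=-0.8179 Bond=38.4611
(2,1): Delta=-0.0260 Bond=1.7719
(2,2): Delta=0.0000 Bond=0.0000
(3,0): Delta=-1.0000 Bond=44.2100
(3,1): Delta=-0.0321 Bond=2.0517
(3,2): Delta=0.0000 Bond=0.0000
(3,3): Delta=0.0000 Bond=0.0000
V0=8.3196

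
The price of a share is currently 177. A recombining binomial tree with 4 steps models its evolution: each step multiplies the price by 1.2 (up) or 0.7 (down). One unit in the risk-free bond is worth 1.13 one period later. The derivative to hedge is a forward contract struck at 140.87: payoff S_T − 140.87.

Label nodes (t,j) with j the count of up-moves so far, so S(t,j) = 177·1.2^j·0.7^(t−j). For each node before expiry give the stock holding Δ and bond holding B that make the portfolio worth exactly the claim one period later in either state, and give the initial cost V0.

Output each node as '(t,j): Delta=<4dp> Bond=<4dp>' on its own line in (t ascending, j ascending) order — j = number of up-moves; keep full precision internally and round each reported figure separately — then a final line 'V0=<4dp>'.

Risk-neutral probability p* = (R−d)/(u−d) = (1.13−0.7)/(1.2−0.7) = 0.8600.
Terminal payoffs: V(4,0)=-98.3723, V(4,1)=-68.0168, V(4,2)=-15.9788, V(4,3)=73.2292, V(4,4)=226.1572
Node (3,0) S=60.7110: V=(p*·-68.0168+(1−p*)·-98.3723)/1.13=-63.9527; Δ=(-68.0168−-98.3723)/(72.8532−42.4977)=1.0000; B=V−Δ·S=-124.6637
Node (3,1) S=104.0760: V=(p*·-15.9788+(1−p*)·-68.0168)/1.13=-20.5877; Δ=(-15.9788−-68.0168)/(124.8912−72.8532)=1.0000; B=V−Δ·S=-124.6637
Node (3,2) S=178.4160: V=(p*·73.2292+(1−p*)·-15.9788)/1.13=53.7523; Δ=(73.2292−-15.9788)/(214.0992−124.8912)=1.0000; B=V−Δ·S=-124.6637
Node (3,3) S=305.8560: V=(p*·226.1572+(1−p*)·73.2292)/1.13=181.1923; Δ=(226.1572−73.2292)/(367.0272−214.0992)=1.0000; B=V−Δ·S=-124.6637
Node (2,0) S=86.7300: V=(p*·-20.5877+(1−p*)·-63.9527)/1.13=-23.5919; Δ=(-20.5877−-63.9527)/(104.0760−60.7110)=1.0000; B=V−Δ·S=-110.3219
Node (2,1) S=148.6800: V=(p*·53.7523+(1−p*)·-20.5877)/1.13=38.3581; Δ=(53.7523−-20.5877)/(178.4160−104.0760)=1.0000; B=V−Δ·S=-110.3219
Node (2,2) S=254.8800: V=(p*·181.1923+(1−p*)·53.7523)/1.13=144.5581; Δ=(181.1923−53.7523)/(305.8560−178.4160)=1.0000; B=V−Δ·S=-110.3219
Node (1,0) S=123.9000: V=(p*·38.3581+(1−p*)·-23.5919)/1.13=26.2700; Δ=(38.3581−-23.5919)/(148.6800−86.7300)=1.0000; B=V−Δ·S=-97.6300
Node (1,1) S=212.4000: V=(p*·144.5581+(1−p*)·38.3581)/1.13=114.7700; Δ=(144.5581−38.3581)/(254.8800−148.6800)=1.0000; B=V−Δ·S=-97.6300
Node (0,0) S=177.0000: V=(p*·114.7700+(1−p*)·26.2700)/1.13=90.6018; Δ=(114.7700−26.2700)/(212.4000−123.9000)=1.0000; B=V−Δ·S=-86.3982
Self-financing check: at every node Δ·S+B equals the discounted successor values.

(0,0): Delta=1.0000 Bond=-86.3982
(1,0): Delta=1.0000 Bond=-97.6300
(1,1): Delta=1.0000 Bond=-97.6300
(2,0): Delta=1.0000 Bond=-110.3219
(2,1): Delta=1.0000 Bond=-110.3219
(2,2): Delta=1.0000 Bond=-110.3219
(3,0): Delta=1.0000 Bond=-124.6637
(3,1): Delta=1.0000 Bond=-124.6637
(3,2): Delta=1.0000 Bond=-124.6637
(3,3): Delta=1.0000 Bond=-124.6637
V0=90.6018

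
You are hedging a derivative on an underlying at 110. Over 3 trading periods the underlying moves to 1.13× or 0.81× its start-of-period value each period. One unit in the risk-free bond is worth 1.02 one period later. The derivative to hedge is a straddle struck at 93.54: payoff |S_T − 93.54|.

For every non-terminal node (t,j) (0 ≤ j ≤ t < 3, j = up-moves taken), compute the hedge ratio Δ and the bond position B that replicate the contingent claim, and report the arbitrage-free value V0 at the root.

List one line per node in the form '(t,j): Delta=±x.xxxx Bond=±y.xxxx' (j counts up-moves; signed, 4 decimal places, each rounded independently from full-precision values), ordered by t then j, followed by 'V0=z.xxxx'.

Under the risk-neutral measure, an up-move has probability p* = (R−d)/(u−d) = 0.6563 and values discount at R = 1.02.
Terminal values V(3,·): V(3,0)=35.0815, V(3,1)=11.9868, V(3,2)=20.2318, V(3,3)=65.1787
Node (2,0) S=72.1710: V=(p*·11.9868+(1−p*)·35.0815)/1.02=19.5349; Δ=(11.9868−35.0815)/(81.5532−58.4585)=-1.0000; B=V−Δ·S=91.7059
Node (2,1) S=100.6830: V=(p*·20.2318+(1−p*)·11.9868)/1.02=17.0564; Δ=(20.2318−11.9868)/(113.7718−81.5532)=0.2559; B=V−Δ·S=-8.7093
Node (2,2) S=140.4590: V=(p*·65.1787+(1−p*)·20.2318)/1.02=48.7531; Δ=(65.1787−20.2318)/(158.7187−113.7718)=1.0000; B=V−Δ·S=-91.7059
Node (1,0) S=89.1000: V=(p*·17.0564+(1−p*)·19.5349)/1.02=17.5573; Δ=(17.0564−19.5349)/(100.6830−72.1710)=-0.0869; B=V−Δ·S=25.3024
Node (1,1) S=124.3000: V=(p*·48.7531+(1−p*)·17.0564)/1.02=37.1151; Δ=(48.7531−17.0564)/(140.4590−100.6830)=0.7969; B=V−Δ·S=-61.9370
Node (0,0) S=110.0000: V=(p*·37.1151+(1−p*)·17.5573)/1.02=29.7962; Δ=(37.1151−17.5573)/(124.3000−89.1000)=0.5556; B=V−Δ·S=-31.3220
Self-financing check: at every node Δ·S+B equals the discounted successor values.

(0,0): Delta=0.5556 Bond=-31.3220
(1,0): Delta=-0.0869 Bond=25.3024
(1,1): Delta=0.7969 Bond=-61.9370
(2,0): Delta=-1.0000 Bond=91.7059
(2,1): Delta=0.2559 Bond=-8.7093
(2,2): Delta=1.0000 Bond=-91.7059
V0=29.7962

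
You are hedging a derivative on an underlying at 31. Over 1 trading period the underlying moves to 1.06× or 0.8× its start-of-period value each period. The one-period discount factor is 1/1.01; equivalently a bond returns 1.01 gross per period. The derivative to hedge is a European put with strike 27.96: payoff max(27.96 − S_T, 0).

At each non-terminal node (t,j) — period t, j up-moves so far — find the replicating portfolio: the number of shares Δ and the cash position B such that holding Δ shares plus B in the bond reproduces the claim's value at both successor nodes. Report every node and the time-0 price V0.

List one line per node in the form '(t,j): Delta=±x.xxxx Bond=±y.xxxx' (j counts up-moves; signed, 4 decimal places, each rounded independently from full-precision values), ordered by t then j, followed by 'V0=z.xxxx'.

Risk-neutral probability p* = (R−d)/(u−d) = (1.01−0.8)/(1.06−0.8) = 0.8077.
Terminal payoffs: V(1,0)=3.1600, V(1,1)=0.0000
(0,0): S=31.0000. Δ = (V_up−V_dn)/(S_up−S_dn) = (0.0000−3.1600)/(32.8600−24.8000) = -0.3921. V = [p*·0.0000 + (1−p*)·3.1600]/1.01 = 0.6017. B = V − Δ·S = 12.7555.
Root portfolio cost Δ·31+B reproduces V0=0.6017.

(0,0): Delta=-0.3921 Bond=12.7555
V0=0.6017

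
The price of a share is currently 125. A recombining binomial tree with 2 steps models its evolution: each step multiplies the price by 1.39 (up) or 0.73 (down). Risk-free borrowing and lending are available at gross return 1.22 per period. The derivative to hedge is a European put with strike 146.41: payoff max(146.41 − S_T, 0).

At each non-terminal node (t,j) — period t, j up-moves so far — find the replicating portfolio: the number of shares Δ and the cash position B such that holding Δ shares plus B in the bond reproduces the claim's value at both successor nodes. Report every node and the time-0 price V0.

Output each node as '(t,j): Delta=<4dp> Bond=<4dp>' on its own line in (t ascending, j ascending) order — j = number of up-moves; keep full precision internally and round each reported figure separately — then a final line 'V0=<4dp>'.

(0,0): Delta=-0.2985 Bond=45.8983
(1,0): Delta=-1.0000 Bond=120.0082
(1,1): Delta=-0.1707 Bond=33.7876
V0=8.5863

The replicating-portfolio and risk-neutral prices coincide; use p* = (1.22−0.73)/(1.39−0.73) = 0.7424 for the latter.
Terminal payoffs: V(2,0)=79.7975, V(2,1)=19.5725, V(2,2)=0.0000
(1,0): S=91.2500. Δ = (V_up−V_dn)/(S_up−S_dn) = (19.5725−79.7975)/(126.8375−66.6125) = -1.0000. V = [p*·19.5725 + (1−p*)·79.7975]/1.22 = 28.7582. B = V − Δ·S = 120.0082.
(1,1): S=173.7500. Δ = (V_up−V_dn)/(S_up−S_dn) = (0.0000−19.5725)/(241.5125−126.8375) = -0.1707. V = [p*·0.0000 + (1−p*)·19.5725]/1.22 = 4.1323. B = V − Δ·S = 33.7876.
(0,0): S=125.0000. Δ = (V_up−V_dn)/(S_up−S_dn) = (4.1323−28.7582)/(173.7500−91.2500) = -0.2985. V = [p*·4.1323 + (1−p*)·28.7582]/1.22 = 8.5863. B = V − Δ·S = 45.8983.
Root portfolio cost Δ·125+B reproduces V0=8.5863.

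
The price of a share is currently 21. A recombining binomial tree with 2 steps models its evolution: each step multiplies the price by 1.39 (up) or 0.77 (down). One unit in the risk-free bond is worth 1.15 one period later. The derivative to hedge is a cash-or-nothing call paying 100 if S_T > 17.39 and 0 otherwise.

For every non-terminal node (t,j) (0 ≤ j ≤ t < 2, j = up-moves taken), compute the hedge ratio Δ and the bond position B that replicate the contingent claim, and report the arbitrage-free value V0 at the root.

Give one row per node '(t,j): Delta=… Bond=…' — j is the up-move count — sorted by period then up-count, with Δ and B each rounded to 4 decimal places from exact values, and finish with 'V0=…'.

(0,0): Delta=2.5853 Bond=9.9927
(1,0): Delta=9.9747 Bond=-107.9944
(1,1): Delta=0.0000 Bond=86.9565
V0=64.2840

Risk-neutral probability p* = (R−d)/(u−d) = (1.15−0.77)/(1.39−0.77) = 0.6129.
Payoff layer (t=2): V(2,0)=0.0000, V(2,1)=100.0000, V(2,2)=100.0000
(1,0): S=16.1700. Δ = (V_up−V_dn)/(S_up−S_dn) = (100.0000−0.0000)/(22.4763−12.4509) = 9.9747. V = [p*·100.0000 + (1−p*)·0.0000]/1.15 = 53.2959. B = V − Δ·S = -107.9944.
(1,1): S=29.1900. Δ = (V_up−V_dn)/(S_up−S_dn) = (100.0000−100.0000)/(40.5741−22.4763) = 0.0000. V = [p*·100.0000 + (1−p*)·100.0000]/1.15 = 86.9565. B = V − Δ·S = 86.9565.
(0,0): S=21.0000. Δ = (V_up−V_dn)/(S_up−S_dn) = (86.9565−53.2959)/(29.1900−16.1700) = 2.5853. V = [p*·86.9565 + (1−p*)·53.2959]/1.15 = 64.2840. B = V − Δ·S = 9.9927.
Check: Δ(0,0)·S0 + B(0,0) = 64.2840 = V0.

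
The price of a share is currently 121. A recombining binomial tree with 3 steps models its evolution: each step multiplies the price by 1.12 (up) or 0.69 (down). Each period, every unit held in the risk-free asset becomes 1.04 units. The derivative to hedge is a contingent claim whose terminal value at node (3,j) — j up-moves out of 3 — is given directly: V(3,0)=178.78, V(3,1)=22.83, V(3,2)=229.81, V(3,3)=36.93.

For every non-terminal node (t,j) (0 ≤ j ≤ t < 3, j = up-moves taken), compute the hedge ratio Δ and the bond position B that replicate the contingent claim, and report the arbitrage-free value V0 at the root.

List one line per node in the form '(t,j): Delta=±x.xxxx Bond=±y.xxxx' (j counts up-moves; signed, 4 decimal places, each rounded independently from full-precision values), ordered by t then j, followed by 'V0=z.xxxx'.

(0,0): Delta=-1.2527 Bond=247.5681
(1,0): Delta=3.7351 Bond=-158.9661
(1,1): Delta=-1.9551 Bond=352.6563
(2,0): Delta=-6.2955 Bond=412.5244
(2,1): Delta=5.1476 Bond=-297.4045
(2,2): Delta=-2.9553 Bond=518.5722
V0=95.9891

Under the risk-neutral measure, an up-move has probability p* = (R−d)/(u−d) = 0.8140 and values discount at R = 1.04.
Terminal values V(3,·): V(3,0)=178.7800, V(3,1)=22.8300, V(3,2)=229.8100, V(3,3)=36.9300
(2,0): S=57.6081. Δ = (V_up−V_dn)/(S_up−S_dn) = (22.8300−178.7800)/(64.5211−39.7496) = -6.2955. V = [p*·22.8300 + (1−p*)·178.7800]/1.04 = 49.8500. B = V − Δ·S = 412.5244.
(2,1): S=93.5088. Δ = (V_up−V_dn)/(S_up−S_dn) = (229.8100−22.8300)/(104.7299−64.5211) = 5.1476. V = [p*·229.8100 + (1−p*)·22.8300]/1.04 = 183.9443. B = V − Δ·S = -297.4045.
(2,2): S=151.7824. Δ = (V_up−V_dn)/(S_up−S_dn) = (36.9300−229.8100)/(169.9963−104.7299) = -2.9553. V = [p*·36.9300 + (1−p*)·229.8100]/1.04 = 70.0141. B = V − Δ·S = 518.5722.
(1,0): S=83.4900. Δ = (V_up−V_dn)/(S_up−S_dn) = (183.9443−49.8500)/(93.5088−57.6081) = 3.7351. V = [p*·183.9443 + (1−p*)·49.8500]/1.04 = 152.8813. B = V − Δ·S = -158.9661.
(1,1): S=135.5200. Δ = (V_up−V_dn)/(S_up−S_dn) = (70.0141−183.9443)/(151.7824−93.5088) = -1.9551. V = [p*·70.0141 + (1−p*)·183.9443]/1.04 = 87.7023. B = V − Δ·S = 352.6563.
(0,0): S=121.0000. Δ = (V_up−V_dn)/(S_up−S_dn) = (87.7023−152.8813)/(135.5200−83.4900) = -1.2527. V = [p*·87.7023 + (1−p*)·152.8813]/1.04 = 95.9891. B = V − Δ·S = 247.5681.
Self-financing check: at every node Δ·S+B equals the discounted successor values.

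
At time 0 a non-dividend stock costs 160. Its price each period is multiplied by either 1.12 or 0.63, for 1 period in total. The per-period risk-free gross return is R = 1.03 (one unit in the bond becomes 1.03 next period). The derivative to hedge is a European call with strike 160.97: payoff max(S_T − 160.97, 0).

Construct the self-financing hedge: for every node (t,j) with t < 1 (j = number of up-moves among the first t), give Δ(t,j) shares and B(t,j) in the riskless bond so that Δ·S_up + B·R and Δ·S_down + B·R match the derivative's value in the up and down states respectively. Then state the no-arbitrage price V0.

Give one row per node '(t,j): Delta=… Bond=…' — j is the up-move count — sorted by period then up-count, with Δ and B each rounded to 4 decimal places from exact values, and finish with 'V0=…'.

(0,0): Delta=0.2325 Bond=-22.7559
V0=14.4482

The replicating-portfolio and risk-neutral prices coincide; use p* = (1.03−0.63)/(1.12−0.63) = 0.8163 for the latter.
Terminal payoffs: V(1,0)=0.0000, V(1,1)=18.2300
(0,0): S=160.0000. Δ = (V_up−V_dn)/(S_up−S_dn) = (18.2300−0.0000)/(179.2000−100.8000) = 0.2325. V = [p*·18.2300 + (1−p*)·0.0000]/1.03 = 14.4482. B = V − Δ·S = -22.7559.
Each (Δ,B) replicates both successor values, so the strategy is self-financing and V0 is arbitrage-free.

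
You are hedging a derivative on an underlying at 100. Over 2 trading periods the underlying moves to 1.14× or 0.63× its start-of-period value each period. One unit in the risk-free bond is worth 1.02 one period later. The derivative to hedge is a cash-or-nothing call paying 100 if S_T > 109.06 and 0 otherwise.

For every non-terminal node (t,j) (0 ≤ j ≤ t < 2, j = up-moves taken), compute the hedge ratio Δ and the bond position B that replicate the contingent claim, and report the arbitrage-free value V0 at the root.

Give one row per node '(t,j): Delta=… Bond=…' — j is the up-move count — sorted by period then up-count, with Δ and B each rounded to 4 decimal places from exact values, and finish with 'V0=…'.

(0,0): Delta=1.4700 Bond=-90.7955
(1,0): Delta=0.0000 Bond=0.0000
(1,1): Delta=1.7200 Bond=-121.1073
V0=56.2068

Since d<R<u, set p* = (R−d)/(u−d) = 0.7647; price each node as the discounted p*-expectation of its children.
Terminal payoffs: V(2,0)=0.0000, V(2,1)=0.0000, V(2,2)=100.0000
  t=1,j=0: stock 63.0000 → up 71.8200 (V=0.0000), down 39.6900 (V=0.0000). Price 0.0000; hedge Δ=0.0000, bond B=0.0000.
  t=1,j=1: stock 114.0000 → up 129.9600 (V=100.0000), down 71.8200 (V=0.0000). Price 74.9712; hedge Δ=1.7200, bond B=-121.1073.
  t=0,j=0: stock 100.0000 → up 114.0000 (V=74.9712), down 63.0000 (V=0.0000). Price 56.2068; hedge Δ=1.4700, bond B=-90.7955.
The time-0 hedge costs 56.2068, which is the no-arbitrage price.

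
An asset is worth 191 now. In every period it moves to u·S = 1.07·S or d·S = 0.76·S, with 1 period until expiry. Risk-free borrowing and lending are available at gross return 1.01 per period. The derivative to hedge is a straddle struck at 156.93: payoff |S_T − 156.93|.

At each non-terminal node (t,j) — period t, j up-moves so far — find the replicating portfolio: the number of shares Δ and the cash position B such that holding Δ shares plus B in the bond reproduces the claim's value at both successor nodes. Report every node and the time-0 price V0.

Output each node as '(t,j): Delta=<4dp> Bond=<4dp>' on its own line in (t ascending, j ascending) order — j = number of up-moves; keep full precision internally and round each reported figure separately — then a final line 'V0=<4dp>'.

No-arbitrage ⇒ martingale measure with p* = (R−d)/(u−d) = 0.8065.
Terminal values V(1,·): V(1,0)=11.7700, V(1,1)=47.4400
  t=0,j=0: stock 191.0000 → up 204.3700 (V=47.4400), down 145.1600 (V=11.7700). Price 40.1348; hedge Δ=0.6024, bond B=-74.9297.
Each (Δ,B) replicates both successor values, so the strategy is self-financing and V0 is arbitrage-free.

(0,0): Delta=0.6024 Bond=-74.9297
V0=40.1348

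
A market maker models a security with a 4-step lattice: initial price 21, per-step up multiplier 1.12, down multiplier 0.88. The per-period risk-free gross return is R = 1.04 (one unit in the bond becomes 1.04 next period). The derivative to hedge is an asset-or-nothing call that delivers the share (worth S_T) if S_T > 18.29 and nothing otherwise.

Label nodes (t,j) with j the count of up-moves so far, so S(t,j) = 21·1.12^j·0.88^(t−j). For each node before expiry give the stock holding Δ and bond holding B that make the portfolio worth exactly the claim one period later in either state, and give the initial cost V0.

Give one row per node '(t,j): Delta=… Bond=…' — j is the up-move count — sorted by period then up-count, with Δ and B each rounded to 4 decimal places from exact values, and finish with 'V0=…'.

No-arbitrage ⇒ martingale measure with p* = (R−d)/(u−d) = 0.6667.
Terminal values V(4,·): V(4,0)=0.0000, V(4,1)=0.0000, V(4,2)=20.3996, V(4,3)=25.9631, V(4,4)=33.0439
(3,0): S=14.3109. Δ = (V_up−V_dn)/(S_up−S_dn) = (0.0000−0.0000)/(16.0282−12.5936) = 0.0000. V = [p*·0.0000 + (1−p*)·0.0000]/1.04 = 0.0000. B = V − Δ·S = 0.0000.
(3,1): S=18.2139. Δ = (V_up−V_dn)/(S_up−S_dn) = (20.3996−0.0000)/(20.3996−16.0282) = 4.6667. V = [p*·20.3996 + (1−p*)·0.0000]/1.04 = 13.0766. B = V − Δ·S = -71.9215.
(3,2): S=23.1813. Δ = (V_up−V_dn)/(S_up−S_dn) = (25.9631−20.3996)/(25.9631−20.3996) = 1.0000. V = [p*·25.9631 + (1−p*)·20.3996]/1.04 = 23.1813. B = V − Δ·S = 0.0000.
(3,3): S=29.5035. Δ = (V_up−V_dn)/(S_up−S_dn) = (33.0439−25.9631)/(33.0439−25.9631) = 1.0000. V = [p*·33.0439 + (1−p*)·25.9631]/1.04 = 29.5035. B = V − Δ·S = 0.0000.
(2,0): S=16.2624. Δ = (V_up−V_dn)/(S_up−S_dn) = (13.0766−0.0000)/(18.2139−14.3109) = 3.3504. V = [p*·13.0766 + (1−p*)·0.0000]/1.04 = 8.3825. B = V − Δ·S = -46.1035.
(2,1): S=20.6976. Δ = (V_up−V_dn)/(S_up−S_dn) = (23.1813−13.0766)/(23.1813−18.2139) = 2.0342. V = [p*·23.1813 + (1−p*)·13.0766]/1.04 = 19.0510. B = V − Δ·S = -23.0518.
(2,2): S=26.3424. Δ = (V_up−V_dn)/(S_up−S_dn) = (29.5035−23.1813)/(29.5035−23.1813) = 1.0000. V = [p*·29.5035 + (1−p*)·23.1813]/1.04 = 26.3424. B = V − Δ·S = 0.0000.
(1,0): S=18.4800. Δ = (V_up−V_dn)/(S_up−S_dn) = (19.0510−8.3825)/(20.6976−16.2624) = 2.4054. V = [p*·19.0510 + (1−p*)·8.3825]/1.04 = 14.8989. B = V − Δ·S = -29.5535.
(1,1): S=23.5200. Δ = (V_up−V_dn)/(S_up−S_dn) = (26.3424−19.0510)/(26.3424−20.6976) = 1.2917. V = [p*·26.3424 + (1−p*)·19.0510]/1.04 = 22.9923. B = V − Δ·S = -7.3884.
(0,0): S=21.0000. Δ = (V_up−V_dn)/(S_up−S_dn) = (22.9923−14.8989)/(23.5200−18.4800) = 1.6058. V = [p*·22.9923 + (1−p*)·14.8989]/1.04 = 19.5139. B = V − Δ·S = -14.2084.
Root portfolio cost Δ·21+B reproduces V0=19.5139.

(0,0): Delta=1.6058 Bond=-14.2084
(1,0): Delta=2.4054 Bond=-29.5535
(1,1): Delta=1.2917 Bond=-7.3884
(2,0): Delta=3.3504 Bond=-46.1035
(2,1): Delta=2.0342 Bond=-23.0518
(2,2): Delta=1.0000 Bond=0.0000
(3,0): Delta=0.0000 Bond=0.0000
(3,1): Delta=4.6667 Bond=-71.9215
(3,2): Delta=1.0000 Bond=0.0000
(3,3): Delta=1.0000 Bond=0.0000
V0=19.5139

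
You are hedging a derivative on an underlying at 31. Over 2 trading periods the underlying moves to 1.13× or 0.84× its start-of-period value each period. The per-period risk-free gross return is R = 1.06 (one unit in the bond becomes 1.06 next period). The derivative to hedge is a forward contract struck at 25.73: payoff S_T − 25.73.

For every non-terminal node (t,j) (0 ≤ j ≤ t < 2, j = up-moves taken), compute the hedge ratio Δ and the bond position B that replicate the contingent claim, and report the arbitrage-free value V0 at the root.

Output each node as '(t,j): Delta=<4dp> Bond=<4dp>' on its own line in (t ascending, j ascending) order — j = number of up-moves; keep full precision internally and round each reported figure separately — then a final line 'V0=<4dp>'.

(0,0): Delta=1.0000 Bond=-22.8996
(1,0): Delta=1.0000 Bond=-24.2736
(1,1): Delta=1.0000 Bond=-24.2736
V0=8.1004

The replicating-portfolio and risk-neutral prices coincide; use p* = (1.06−0.84)/(1.13−0.84) = 0.7586 for the latter.
Terminal values V(2,·): V(2,0)=-3.8564, V(2,1)=3.6952, V(2,2)=13.8539
(1,0): S=26.0400. Δ = (V_up−V_dn)/(S_up−S_dn) = (3.6952−-3.8564)/(29.4252−21.8736) = 1.0000. V = [p*·3.6952 + (1−p*)·-3.8564]/1.06 = 1.7664. B = V − Δ·S = -24.2736.
(1,1): S=35.0300. Δ = (V_up−V_dn)/(S_up−S_dn) = (13.8539−3.6952)/(39.5839−29.4252) = 1.0000. V = [p*·13.8539 + (1−p*)·3.6952]/1.06 = 10.7564. B = V − Δ·S = -24.2736.
(0,0): S=31.0000. Δ = (V_up−V_dn)/(S_up−S_dn) = (10.7564−1.7664)/(35.0300−26.0400) = 1.0000. V = [p*·10.7564 + (1−p*)·1.7664]/1.06 = 8.1004. B = V − Δ·S = -22.8996.
Root portfolio cost Δ·31+B reproduces V0=8.1004.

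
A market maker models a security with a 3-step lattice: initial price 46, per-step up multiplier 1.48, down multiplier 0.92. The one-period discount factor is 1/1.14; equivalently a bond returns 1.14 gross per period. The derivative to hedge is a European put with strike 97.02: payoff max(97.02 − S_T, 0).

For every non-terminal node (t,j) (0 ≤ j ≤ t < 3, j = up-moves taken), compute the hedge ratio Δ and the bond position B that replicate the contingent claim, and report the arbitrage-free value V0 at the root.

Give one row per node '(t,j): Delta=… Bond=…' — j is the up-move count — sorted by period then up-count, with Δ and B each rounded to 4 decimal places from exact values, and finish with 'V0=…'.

(0,0): Delta=-0.7598 Bond=56.5689
(1,0): Delta=-1.0000 Bond=74.6537
(1,1): Delta=-0.5290 Bond=48.7786
(2,0): Delta=-1.0000 Bond=85.1053
(2,1): Delta=-1.0000 Bond=85.1053
(2,2): Delta=-0.0766 Bond=10.0203
V0=21.6180

Risk-neutral probability p* = (R−d)/(u−d) = (1.14−0.92)/(1.48−0.92) = 0.3929.
Payoff layer (t=3): V(3,0)=61.2004, V(3,1)=39.3971, V(3,2)=4.3223, V(3,3)=0.0000
(2,0): S=38.9344. Δ = (V_up−V_dn)/(S_up−S_dn) = (39.3971−61.2004)/(57.6229−35.8196) = -1.0000. V = [p*·39.3971 + (1−p*)·61.2004]/1.14 = 46.1709. B = V − Δ·S = 85.1053.
(2,1): S=62.6336. Δ = (V_up−V_dn)/(S_up−S_dn) = (4.3223−39.3971)/(92.6977−57.6229) = -1.0000. V = [p*·4.3223 + (1−p*)·39.3971]/1.14 = 22.4717. B = V − Δ·S = 85.1053.
(2,2): S=100.7584. Δ = (V_up−V_dn)/(S_up−S_dn) = (0.0000−4.3223)/(149.1224−92.6977) = -0.0766. V = [p*·0.0000 + (1−p*)·4.3223]/1.14 = 2.3020. B = V − Δ·S = 10.0203.
(1,0): S=42.3200. Δ = (V_up−V_dn)/(S_up−S_dn) = (22.4717−46.1709)/(62.6336−38.9344) = -1.0000. V = [p*·22.4717 + (1−p*)·46.1709]/1.14 = 32.3337. B = V − Δ·S = 74.6537.
(1,1): S=68.0800. Δ = (V_up−V_dn)/(S_up−S_dn) = (2.3020−22.4717)/(100.7584−62.6336) = -0.5290. V = [p*·2.3020 + (1−p*)·22.4717]/1.14 = 12.7613. B = V − Δ·S = 48.7786.
(0,0): S=46.0000. Δ = (V_up−V_dn)/(S_up−S_dn) = (12.7613−32.3337)/(68.0800−42.3200) = -0.7598. V = [p*·12.7613 + (1−p*)·32.3337]/1.14 = 21.6180. B = V − Δ·S = 56.5689.
The time-0 hedge costs 21.6180, which is the no-arbitrage price.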